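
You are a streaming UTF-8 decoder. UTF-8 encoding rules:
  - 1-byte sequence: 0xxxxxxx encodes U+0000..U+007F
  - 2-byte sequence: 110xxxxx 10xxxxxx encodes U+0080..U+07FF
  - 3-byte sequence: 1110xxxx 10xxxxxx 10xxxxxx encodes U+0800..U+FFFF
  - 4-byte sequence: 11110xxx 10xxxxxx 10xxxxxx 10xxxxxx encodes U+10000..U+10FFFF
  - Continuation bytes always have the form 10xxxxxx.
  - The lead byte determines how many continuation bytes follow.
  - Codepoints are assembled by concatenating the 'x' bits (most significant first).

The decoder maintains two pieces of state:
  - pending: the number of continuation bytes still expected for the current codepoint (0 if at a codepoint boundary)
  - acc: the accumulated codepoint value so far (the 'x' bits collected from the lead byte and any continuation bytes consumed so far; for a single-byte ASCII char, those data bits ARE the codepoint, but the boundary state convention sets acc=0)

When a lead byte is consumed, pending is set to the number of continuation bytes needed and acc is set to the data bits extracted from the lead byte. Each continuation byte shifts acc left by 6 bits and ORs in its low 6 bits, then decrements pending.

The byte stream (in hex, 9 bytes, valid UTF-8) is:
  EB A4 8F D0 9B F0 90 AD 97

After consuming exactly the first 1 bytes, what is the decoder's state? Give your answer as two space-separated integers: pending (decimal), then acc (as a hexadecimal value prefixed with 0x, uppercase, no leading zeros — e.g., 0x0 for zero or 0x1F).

Answer: 2 0xB

Derivation:
Byte[0]=EB: 3-byte lead. pending=2, acc=0xB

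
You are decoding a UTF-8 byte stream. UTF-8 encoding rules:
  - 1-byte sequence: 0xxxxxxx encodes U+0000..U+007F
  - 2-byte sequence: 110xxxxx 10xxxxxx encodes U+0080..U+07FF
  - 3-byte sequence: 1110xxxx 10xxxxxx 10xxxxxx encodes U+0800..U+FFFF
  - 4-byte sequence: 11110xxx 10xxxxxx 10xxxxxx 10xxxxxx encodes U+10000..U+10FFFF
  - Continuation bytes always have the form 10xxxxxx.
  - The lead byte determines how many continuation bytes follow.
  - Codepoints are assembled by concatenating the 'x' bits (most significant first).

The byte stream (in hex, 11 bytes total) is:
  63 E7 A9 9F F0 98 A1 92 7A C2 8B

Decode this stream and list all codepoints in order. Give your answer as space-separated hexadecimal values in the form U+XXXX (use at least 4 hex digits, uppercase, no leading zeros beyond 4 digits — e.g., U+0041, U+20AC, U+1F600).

Byte[0]=63: 1-byte ASCII. cp=U+0063
Byte[1]=E7: 3-byte lead, need 2 cont bytes. acc=0x7
Byte[2]=A9: continuation. acc=(acc<<6)|0x29=0x1E9
Byte[3]=9F: continuation. acc=(acc<<6)|0x1F=0x7A5F
Completed: cp=U+7A5F (starts at byte 1)
Byte[4]=F0: 4-byte lead, need 3 cont bytes. acc=0x0
Byte[5]=98: continuation. acc=(acc<<6)|0x18=0x18
Byte[6]=A1: continuation. acc=(acc<<6)|0x21=0x621
Byte[7]=92: continuation. acc=(acc<<6)|0x12=0x18852
Completed: cp=U+18852 (starts at byte 4)
Byte[8]=7A: 1-byte ASCII. cp=U+007A
Byte[9]=C2: 2-byte lead, need 1 cont bytes. acc=0x2
Byte[10]=8B: continuation. acc=(acc<<6)|0x0B=0x8B
Completed: cp=U+008B (starts at byte 9)

Answer: U+0063 U+7A5F U+18852 U+007A U+008B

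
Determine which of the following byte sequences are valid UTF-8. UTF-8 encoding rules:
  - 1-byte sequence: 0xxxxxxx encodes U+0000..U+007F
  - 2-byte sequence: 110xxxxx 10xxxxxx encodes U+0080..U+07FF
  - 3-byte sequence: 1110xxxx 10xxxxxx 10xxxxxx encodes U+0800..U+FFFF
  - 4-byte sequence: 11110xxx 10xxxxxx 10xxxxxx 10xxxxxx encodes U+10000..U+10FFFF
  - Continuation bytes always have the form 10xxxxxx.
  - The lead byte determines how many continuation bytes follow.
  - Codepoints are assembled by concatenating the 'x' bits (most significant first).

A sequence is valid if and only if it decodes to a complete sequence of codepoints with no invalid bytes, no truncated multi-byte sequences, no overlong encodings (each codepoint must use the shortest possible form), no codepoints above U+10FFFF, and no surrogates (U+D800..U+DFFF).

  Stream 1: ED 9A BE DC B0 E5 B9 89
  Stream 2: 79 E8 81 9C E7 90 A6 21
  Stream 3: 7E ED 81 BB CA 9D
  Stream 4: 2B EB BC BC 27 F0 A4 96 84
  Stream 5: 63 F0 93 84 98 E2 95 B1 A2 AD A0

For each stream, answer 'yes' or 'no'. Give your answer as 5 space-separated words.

Answer: yes yes yes yes no

Derivation:
Stream 1: decodes cleanly. VALID
Stream 2: decodes cleanly. VALID
Stream 3: decodes cleanly. VALID
Stream 4: decodes cleanly. VALID
Stream 5: error at byte offset 8. INVALID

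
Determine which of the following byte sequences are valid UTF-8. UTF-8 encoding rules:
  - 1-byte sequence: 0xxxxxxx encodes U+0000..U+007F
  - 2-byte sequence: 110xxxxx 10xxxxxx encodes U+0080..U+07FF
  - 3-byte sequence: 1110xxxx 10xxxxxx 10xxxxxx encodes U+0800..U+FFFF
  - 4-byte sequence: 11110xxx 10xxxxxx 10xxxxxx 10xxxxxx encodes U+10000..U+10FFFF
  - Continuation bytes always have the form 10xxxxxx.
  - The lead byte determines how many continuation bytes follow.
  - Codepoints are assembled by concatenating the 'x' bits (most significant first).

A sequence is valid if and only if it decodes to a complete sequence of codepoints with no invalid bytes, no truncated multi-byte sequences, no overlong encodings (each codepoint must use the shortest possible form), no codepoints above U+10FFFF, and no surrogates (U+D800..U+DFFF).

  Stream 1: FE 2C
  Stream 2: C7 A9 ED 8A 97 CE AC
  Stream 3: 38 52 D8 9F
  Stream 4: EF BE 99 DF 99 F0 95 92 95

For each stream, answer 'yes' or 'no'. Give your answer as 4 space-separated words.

Answer: no yes yes yes

Derivation:
Stream 1: error at byte offset 0. INVALID
Stream 2: decodes cleanly. VALID
Stream 3: decodes cleanly. VALID
Stream 4: decodes cleanly. VALID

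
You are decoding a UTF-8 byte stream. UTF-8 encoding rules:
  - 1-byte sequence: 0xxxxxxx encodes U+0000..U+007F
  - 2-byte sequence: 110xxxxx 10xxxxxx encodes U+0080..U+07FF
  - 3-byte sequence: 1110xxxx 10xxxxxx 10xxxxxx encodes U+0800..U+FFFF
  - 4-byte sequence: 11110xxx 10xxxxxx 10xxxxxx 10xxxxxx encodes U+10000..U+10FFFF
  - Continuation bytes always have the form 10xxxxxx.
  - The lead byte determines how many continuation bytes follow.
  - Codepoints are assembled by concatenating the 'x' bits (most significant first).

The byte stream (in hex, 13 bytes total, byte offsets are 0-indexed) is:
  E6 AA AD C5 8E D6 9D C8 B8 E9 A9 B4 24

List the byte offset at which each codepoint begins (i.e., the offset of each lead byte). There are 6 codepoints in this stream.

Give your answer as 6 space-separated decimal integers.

Byte[0]=E6: 3-byte lead, need 2 cont bytes. acc=0x6
Byte[1]=AA: continuation. acc=(acc<<6)|0x2A=0x1AA
Byte[2]=AD: continuation. acc=(acc<<6)|0x2D=0x6AAD
Completed: cp=U+6AAD (starts at byte 0)
Byte[3]=C5: 2-byte lead, need 1 cont bytes. acc=0x5
Byte[4]=8E: continuation. acc=(acc<<6)|0x0E=0x14E
Completed: cp=U+014E (starts at byte 3)
Byte[5]=D6: 2-byte lead, need 1 cont bytes. acc=0x16
Byte[6]=9D: continuation. acc=(acc<<6)|0x1D=0x59D
Completed: cp=U+059D (starts at byte 5)
Byte[7]=C8: 2-byte lead, need 1 cont bytes. acc=0x8
Byte[8]=B8: continuation. acc=(acc<<6)|0x38=0x238
Completed: cp=U+0238 (starts at byte 7)
Byte[9]=E9: 3-byte lead, need 2 cont bytes. acc=0x9
Byte[10]=A9: continuation. acc=(acc<<6)|0x29=0x269
Byte[11]=B4: continuation. acc=(acc<<6)|0x34=0x9A74
Completed: cp=U+9A74 (starts at byte 9)
Byte[12]=24: 1-byte ASCII. cp=U+0024

Answer: 0 3 5 7 9 12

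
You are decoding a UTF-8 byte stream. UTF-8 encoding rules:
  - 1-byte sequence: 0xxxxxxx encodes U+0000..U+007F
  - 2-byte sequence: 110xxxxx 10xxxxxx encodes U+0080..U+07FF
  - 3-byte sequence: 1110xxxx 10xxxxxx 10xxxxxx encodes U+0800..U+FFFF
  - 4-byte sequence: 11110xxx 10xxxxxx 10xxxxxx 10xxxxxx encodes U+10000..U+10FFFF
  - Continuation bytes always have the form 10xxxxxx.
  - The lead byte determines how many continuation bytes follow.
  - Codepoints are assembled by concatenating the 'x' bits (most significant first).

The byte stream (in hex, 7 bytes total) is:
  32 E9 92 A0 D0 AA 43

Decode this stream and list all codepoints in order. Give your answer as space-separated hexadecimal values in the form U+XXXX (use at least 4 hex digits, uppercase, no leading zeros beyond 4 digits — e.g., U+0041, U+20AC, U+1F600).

Byte[0]=32: 1-byte ASCII. cp=U+0032
Byte[1]=E9: 3-byte lead, need 2 cont bytes. acc=0x9
Byte[2]=92: continuation. acc=(acc<<6)|0x12=0x252
Byte[3]=A0: continuation. acc=(acc<<6)|0x20=0x94A0
Completed: cp=U+94A0 (starts at byte 1)
Byte[4]=D0: 2-byte lead, need 1 cont bytes. acc=0x10
Byte[5]=AA: continuation. acc=(acc<<6)|0x2A=0x42A
Completed: cp=U+042A (starts at byte 4)
Byte[6]=43: 1-byte ASCII. cp=U+0043

Answer: U+0032 U+94A0 U+042A U+0043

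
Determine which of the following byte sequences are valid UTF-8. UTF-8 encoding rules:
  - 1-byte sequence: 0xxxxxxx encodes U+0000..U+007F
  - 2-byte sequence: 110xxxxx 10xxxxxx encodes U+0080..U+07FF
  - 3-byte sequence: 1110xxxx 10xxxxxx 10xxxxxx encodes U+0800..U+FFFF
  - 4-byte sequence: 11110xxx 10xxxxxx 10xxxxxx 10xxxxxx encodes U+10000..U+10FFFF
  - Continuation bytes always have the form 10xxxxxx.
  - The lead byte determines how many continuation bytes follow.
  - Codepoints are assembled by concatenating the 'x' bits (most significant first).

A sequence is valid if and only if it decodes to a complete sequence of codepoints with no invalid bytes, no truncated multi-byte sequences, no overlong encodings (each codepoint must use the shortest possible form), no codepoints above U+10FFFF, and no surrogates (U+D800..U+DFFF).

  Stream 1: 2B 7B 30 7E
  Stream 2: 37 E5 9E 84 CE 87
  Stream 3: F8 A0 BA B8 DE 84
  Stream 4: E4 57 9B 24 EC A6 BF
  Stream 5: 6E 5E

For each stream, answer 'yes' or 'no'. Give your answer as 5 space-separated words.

Answer: yes yes no no yes

Derivation:
Stream 1: decodes cleanly. VALID
Stream 2: decodes cleanly. VALID
Stream 3: error at byte offset 0. INVALID
Stream 4: error at byte offset 1. INVALID
Stream 5: decodes cleanly. VALID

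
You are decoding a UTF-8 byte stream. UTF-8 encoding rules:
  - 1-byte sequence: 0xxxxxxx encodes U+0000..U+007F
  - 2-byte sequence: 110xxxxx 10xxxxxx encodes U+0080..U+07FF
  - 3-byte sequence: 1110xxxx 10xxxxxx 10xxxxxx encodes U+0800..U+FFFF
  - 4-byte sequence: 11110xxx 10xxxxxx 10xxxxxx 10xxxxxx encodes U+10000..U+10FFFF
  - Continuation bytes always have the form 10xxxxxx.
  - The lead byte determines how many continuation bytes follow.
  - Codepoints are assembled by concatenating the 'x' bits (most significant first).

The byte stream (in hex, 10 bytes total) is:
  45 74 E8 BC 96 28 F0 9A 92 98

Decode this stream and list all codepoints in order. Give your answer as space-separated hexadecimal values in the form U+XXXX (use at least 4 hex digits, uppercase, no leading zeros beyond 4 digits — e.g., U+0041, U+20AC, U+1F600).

Answer: U+0045 U+0074 U+8F16 U+0028 U+1A498

Derivation:
Byte[0]=45: 1-byte ASCII. cp=U+0045
Byte[1]=74: 1-byte ASCII. cp=U+0074
Byte[2]=E8: 3-byte lead, need 2 cont bytes. acc=0x8
Byte[3]=BC: continuation. acc=(acc<<6)|0x3C=0x23C
Byte[4]=96: continuation. acc=(acc<<6)|0x16=0x8F16
Completed: cp=U+8F16 (starts at byte 2)
Byte[5]=28: 1-byte ASCII. cp=U+0028
Byte[6]=F0: 4-byte lead, need 3 cont bytes. acc=0x0
Byte[7]=9A: continuation. acc=(acc<<6)|0x1A=0x1A
Byte[8]=92: continuation. acc=(acc<<6)|0x12=0x692
Byte[9]=98: continuation. acc=(acc<<6)|0x18=0x1A498
Completed: cp=U+1A498 (starts at byte 6)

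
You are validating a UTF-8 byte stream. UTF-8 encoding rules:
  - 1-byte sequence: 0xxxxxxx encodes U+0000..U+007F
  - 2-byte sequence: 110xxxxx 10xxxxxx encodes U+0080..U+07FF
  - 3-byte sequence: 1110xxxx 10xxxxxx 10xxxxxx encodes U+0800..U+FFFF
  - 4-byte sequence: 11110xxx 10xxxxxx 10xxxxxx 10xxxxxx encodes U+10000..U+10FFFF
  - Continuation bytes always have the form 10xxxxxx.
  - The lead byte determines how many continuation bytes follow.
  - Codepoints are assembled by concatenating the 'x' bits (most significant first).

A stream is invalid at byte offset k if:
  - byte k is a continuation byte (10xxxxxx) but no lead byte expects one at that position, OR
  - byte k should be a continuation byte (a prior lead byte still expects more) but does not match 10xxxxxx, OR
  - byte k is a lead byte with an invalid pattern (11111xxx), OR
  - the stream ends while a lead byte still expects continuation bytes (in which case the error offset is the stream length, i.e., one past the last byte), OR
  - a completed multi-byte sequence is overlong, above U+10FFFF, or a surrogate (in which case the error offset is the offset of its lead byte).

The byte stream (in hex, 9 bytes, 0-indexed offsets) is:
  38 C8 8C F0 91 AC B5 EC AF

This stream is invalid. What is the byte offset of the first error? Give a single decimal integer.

Byte[0]=38: 1-byte ASCII. cp=U+0038
Byte[1]=C8: 2-byte lead, need 1 cont bytes. acc=0x8
Byte[2]=8C: continuation. acc=(acc<<6)|0x0C=0x20C
Completed: cp=U+020C (starts at byte 1)
Byte[3]=F0: 4-byte lead, need 3 cont bytes. acc=0x0
Byte[4]=91: continuation. acc=(acc<<6)|0x11=0x11
Byte[5]=AC: continuation. acc=(acc<<6)|0x2C=0x46C
Byte[6]=B5: continuation. acc=(acc<<6)|0x35=0x11B35
Completed: cp=U+11B35 (starts at byte 3)
Byte[7]=EC: 3-byte lead, need 2 cont bytes. acc=0xC
Byte[8]=AF: continuation. acc=(acc<<6)|0x2F=0x32F
Byte[9]: stream ended, expected continuation. INVALID

Answer: 9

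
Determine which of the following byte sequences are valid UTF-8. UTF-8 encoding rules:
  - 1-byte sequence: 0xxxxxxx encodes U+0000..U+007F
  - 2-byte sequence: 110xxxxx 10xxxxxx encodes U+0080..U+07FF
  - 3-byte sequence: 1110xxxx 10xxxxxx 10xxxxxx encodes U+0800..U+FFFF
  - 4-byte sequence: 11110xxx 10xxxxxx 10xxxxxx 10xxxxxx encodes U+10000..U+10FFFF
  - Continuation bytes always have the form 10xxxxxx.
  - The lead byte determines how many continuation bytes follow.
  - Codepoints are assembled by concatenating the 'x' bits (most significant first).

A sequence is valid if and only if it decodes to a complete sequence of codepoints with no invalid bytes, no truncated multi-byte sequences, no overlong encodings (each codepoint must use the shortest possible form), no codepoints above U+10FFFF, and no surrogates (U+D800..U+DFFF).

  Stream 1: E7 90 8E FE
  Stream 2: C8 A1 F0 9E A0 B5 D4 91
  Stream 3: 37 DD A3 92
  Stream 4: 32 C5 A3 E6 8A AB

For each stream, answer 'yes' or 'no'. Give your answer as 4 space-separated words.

Stream 1: error at byte offset 3. INVALID
Stream 2: decodes cleanly. VALID
Stream 3: error at byte offset 3. INVALID
Stream 4: decodes cleanly. VALID

Answer: no yes no yes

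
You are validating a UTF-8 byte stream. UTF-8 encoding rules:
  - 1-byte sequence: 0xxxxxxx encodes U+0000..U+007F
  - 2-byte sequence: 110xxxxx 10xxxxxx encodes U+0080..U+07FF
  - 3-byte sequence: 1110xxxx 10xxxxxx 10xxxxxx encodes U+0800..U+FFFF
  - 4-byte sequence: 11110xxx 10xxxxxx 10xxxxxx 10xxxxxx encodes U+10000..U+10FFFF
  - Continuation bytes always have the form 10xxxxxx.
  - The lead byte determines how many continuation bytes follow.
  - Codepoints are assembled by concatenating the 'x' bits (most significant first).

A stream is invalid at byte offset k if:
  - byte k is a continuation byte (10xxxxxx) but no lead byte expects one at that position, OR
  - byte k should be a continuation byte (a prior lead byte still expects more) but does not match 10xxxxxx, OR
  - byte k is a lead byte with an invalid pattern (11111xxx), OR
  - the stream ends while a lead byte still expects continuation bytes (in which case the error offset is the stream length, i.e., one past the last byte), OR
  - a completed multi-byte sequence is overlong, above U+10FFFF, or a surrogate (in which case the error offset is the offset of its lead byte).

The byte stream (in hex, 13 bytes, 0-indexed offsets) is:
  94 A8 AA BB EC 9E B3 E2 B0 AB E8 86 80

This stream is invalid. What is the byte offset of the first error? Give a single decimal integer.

Byte[0]=94: INVALID lead byte (not 0xxx/110x/1110/11110)

Answer: 0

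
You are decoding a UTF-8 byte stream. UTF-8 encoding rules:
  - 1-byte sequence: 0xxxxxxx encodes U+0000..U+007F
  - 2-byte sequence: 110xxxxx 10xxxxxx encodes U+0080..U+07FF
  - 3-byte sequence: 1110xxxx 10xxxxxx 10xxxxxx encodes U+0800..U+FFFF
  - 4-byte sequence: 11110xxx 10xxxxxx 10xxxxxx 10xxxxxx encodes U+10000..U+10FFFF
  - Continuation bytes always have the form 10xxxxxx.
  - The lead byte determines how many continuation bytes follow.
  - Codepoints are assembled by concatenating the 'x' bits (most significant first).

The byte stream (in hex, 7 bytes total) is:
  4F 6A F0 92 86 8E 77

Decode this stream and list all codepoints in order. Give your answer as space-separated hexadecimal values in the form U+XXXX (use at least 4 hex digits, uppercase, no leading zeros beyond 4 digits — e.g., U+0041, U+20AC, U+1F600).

Byte[0]=4F: 1-byte ASCII. cp=U+004F
Byte[1]=6A: 1-byte ASCII. cp=U+006A
Byte[2]=F0: 4-byte lead, need 3 cont bytes. acc=0x0
Byte[3]=92: continuation. acc=(acc<<6)|0x12=0x12
Byte[4]=86: continuation. acc=(acc<<6)|0x06=0x486
Byte[5]=8E: continuation. acc=(acc<<6)|0x0E=0x1218E
Completed: cp=U+1218E (starts at byte 2)
Byte[6]=77: 1-byte ASCII. cp=U+0077

Answer: U+004F U+006A U+1218E U+0077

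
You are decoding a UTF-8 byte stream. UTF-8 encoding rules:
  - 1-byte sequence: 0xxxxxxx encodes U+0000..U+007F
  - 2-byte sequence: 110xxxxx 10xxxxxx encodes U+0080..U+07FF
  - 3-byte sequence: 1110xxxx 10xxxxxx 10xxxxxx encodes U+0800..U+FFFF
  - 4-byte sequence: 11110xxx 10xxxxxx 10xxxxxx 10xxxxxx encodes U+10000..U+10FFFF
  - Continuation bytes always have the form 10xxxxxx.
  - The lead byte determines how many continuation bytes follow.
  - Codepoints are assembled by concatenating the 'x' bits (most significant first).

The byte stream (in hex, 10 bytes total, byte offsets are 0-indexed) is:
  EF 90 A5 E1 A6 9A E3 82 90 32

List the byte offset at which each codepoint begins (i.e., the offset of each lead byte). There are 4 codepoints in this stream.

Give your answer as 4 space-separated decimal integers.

Byte[0]=EF: 3-byte lead, need 2 cont bytes. acc=0xF
Byte[1]=90: continuation. acc=(acc<<6)|0x10=0x3D0
Byte[2]=A5: continuation. acc=(acc<<6)|0x25=0xF425
Completed: cp=U+F425 (starts at byte 0)
Byte[3]=E1: 3-byte lead, need 2 cont bytes. acc=0x1
Byte[4]=A6: continuation. acc=(acc<<6)|0x26=0x66
Byte[5]=9A: continuation. acc=(acc<<6)|0x1A=0x199A
Completed: cp=U+199A (starts at byte 3)
Byte[6]=E3: 3-byte lead, need 2 cont bytes. acc=0x3
Byte[7]=82: continuation. acc=(acc<<6)|0x02=0xC2
Byte[8]=90: continuation. acc=(acc<<6)|0x10=0x3090
Completed: cp=U+3090 (starts at byte 6)
Byte[9]=32: 1-byte ASCII. cp=U+0032

Answer: 0 3 6 9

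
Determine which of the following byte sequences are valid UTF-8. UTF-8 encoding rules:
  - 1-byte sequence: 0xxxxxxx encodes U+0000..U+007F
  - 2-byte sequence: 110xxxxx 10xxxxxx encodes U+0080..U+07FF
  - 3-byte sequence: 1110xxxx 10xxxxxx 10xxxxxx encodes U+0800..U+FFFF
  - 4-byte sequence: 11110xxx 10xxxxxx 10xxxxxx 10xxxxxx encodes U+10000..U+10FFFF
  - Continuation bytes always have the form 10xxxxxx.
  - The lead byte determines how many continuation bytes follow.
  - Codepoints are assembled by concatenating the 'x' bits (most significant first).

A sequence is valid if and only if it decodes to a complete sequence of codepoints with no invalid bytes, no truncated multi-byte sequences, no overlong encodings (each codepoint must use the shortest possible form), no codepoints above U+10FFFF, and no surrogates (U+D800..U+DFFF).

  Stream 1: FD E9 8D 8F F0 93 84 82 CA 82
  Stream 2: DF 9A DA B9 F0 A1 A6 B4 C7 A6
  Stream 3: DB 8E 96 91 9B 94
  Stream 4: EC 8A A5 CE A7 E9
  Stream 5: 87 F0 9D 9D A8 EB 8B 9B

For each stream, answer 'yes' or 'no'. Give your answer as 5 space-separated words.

Answer: no yes no no no

Derivation:
Stream 1: error at byte offset 0. INVALID
Stream 2: decodes cleanly. VALID
Stream 3: error at byte offset 2. INVALID
Stream 4: error at byte offset 6. INVALID
Stream 5: error at byte offset 0. INVALID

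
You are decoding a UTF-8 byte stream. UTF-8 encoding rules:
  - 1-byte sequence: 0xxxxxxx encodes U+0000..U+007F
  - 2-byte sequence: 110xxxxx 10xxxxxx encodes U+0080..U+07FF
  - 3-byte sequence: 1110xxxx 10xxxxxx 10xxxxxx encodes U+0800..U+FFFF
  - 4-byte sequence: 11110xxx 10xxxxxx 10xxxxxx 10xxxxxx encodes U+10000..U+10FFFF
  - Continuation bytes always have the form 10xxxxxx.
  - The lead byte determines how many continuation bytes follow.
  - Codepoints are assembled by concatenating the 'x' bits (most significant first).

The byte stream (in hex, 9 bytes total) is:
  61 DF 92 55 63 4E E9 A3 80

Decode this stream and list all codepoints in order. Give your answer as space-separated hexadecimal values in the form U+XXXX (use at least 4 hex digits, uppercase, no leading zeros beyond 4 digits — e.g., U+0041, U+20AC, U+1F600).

Byte[0]=61: 1-byte ASCII. cp=U+0061
Byte[1]=DF: 2-byte lead, need 1 cont bytes. acc=0x1F
Byte[2]=92: continuation. acc=(acc<<6)|0x12=0x7D2
Completed: cp=U+07D2 (starts at byte 1)
Byte[3]=55: 1-byte ASCII. cp=U+0055
Byte[4]=63: 1-byte ASCII. cp=U+0063
Byte[5]=4E: 1-byte ASCII. cp=U+004E
Byte[6]=E9: 3-byte lead, need 2 cont bytes. acc=0x9
Byte[7]=A3: continuation. acc=(acc<<6)|0x23=0x263
Byte[8]=80: continuation. acc=(acc<<6)|0x00=0x98C0
Completed: cp=U+98C0 (starts at byte 6)

Answer: U+0061 U+07D2 U+0055 U+0063 U+004E U+98C0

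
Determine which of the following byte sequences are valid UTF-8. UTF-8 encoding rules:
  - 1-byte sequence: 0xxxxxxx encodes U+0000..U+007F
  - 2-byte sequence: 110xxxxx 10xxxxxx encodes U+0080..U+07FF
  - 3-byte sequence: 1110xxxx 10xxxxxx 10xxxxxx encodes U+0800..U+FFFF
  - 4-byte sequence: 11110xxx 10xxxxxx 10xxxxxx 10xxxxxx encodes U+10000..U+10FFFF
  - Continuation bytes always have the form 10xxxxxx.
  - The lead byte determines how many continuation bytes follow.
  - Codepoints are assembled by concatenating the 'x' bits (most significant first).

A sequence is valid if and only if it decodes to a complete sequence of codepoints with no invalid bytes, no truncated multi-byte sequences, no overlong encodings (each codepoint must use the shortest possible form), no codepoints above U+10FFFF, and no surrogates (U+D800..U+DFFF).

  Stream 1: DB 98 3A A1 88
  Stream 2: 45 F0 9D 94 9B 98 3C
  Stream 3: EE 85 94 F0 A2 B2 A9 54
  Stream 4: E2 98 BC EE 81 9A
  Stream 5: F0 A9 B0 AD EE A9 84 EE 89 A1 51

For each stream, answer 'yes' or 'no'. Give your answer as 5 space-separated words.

Stream 1: error at byte offset 3. INVALID
Stream 2: error at byte offset 5. INVALID
Stream 3: decodes cleanly. VALID
Stream 4: decodes cleanly. VALID
Stream 5: decodes cleanly. VALID

Answer: no no yes yes yes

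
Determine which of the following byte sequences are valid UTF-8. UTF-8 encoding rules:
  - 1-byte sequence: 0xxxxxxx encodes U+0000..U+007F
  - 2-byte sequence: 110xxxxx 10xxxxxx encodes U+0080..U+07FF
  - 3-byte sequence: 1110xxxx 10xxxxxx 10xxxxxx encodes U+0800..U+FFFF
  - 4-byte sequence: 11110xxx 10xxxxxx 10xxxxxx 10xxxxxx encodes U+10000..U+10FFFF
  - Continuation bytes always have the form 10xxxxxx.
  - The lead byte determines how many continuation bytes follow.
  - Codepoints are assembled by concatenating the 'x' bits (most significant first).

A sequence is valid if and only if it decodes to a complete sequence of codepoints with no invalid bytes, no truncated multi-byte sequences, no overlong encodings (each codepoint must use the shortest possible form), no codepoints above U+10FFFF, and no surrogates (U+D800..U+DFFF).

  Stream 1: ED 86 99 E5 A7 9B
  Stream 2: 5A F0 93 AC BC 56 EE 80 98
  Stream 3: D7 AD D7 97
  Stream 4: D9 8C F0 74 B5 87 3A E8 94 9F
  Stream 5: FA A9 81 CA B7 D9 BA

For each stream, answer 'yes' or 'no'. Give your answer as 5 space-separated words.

Stream 1: decodes cleanly. VALID
Stream 2: decodes cleanly. VALID
Stream 3: decodes cleanly. VALID
Stream 4: error at byte offset 3. INVALID
Stream 5: error at byte offset 0. INVALID

Answer: yes yes yes no no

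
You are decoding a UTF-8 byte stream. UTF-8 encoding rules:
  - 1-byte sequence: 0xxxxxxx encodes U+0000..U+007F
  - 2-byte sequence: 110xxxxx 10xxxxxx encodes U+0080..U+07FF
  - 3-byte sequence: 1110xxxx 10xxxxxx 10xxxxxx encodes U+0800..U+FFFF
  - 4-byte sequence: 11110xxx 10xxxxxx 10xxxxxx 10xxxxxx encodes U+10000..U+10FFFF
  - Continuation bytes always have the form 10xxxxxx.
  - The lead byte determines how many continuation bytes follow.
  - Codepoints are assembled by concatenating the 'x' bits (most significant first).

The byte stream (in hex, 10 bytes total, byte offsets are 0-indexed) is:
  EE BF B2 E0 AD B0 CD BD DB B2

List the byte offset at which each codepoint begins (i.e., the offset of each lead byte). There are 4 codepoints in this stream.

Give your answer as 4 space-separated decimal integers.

Answer: 0 3 6 8

Derivation:
Byte[0]=EE: 3-byte lead, need 2 cont bytes. acc=0xE
Byte[1]=BF: continuation. acc=(acc<<6)|0x3F=0x3BF
Byte[2]=B2: continuation. acc=(acc<<6)|0x32=0xEFF2
Completed: cp=U+EFF2 (starts at byte 0)
Byte[3]=E0: 3-byte lead, need 2 cont bytes. acc=0x0
Byte[4]=AD: continuation. acc=(acc<<6)|0x2D=0x2D
Byte[5]=B0: continuation. acc=(acc<<6)|0x30=0xB70
Completed: cp=U+0B70 (starts at byte 3)
Byte[6]=CD: 2-byte lead, need 1 cont bytes. acc=0xD
Byte[7]=BD: continuation. acc=(acc<<6)|0x3D=0x37D
Completed: cp=U+037D (starts at byte 6)
Byte[8]=DB: 2-byte lead, need 1 cont bytes. acc=0x1B
Byte[9]=B2: continuation. acc=(acc<<6)|0x32=0x6F2
Completed: cp=U+06F2 (starts at byte 8)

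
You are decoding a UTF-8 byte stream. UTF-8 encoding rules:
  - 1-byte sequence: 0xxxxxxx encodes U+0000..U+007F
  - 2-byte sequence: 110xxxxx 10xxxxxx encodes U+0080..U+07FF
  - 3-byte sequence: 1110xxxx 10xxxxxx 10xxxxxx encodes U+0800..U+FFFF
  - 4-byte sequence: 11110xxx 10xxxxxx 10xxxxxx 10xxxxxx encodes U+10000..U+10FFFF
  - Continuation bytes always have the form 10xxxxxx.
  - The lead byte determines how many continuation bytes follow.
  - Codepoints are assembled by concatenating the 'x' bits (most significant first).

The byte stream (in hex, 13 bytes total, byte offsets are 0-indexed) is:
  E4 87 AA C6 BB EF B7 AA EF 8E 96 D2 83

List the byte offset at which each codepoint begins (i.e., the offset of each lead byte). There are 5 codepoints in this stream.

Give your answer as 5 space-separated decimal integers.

Answer: 0 3 5 8 11

Derivation:
Byte[0]=E4: 3-byte lead, need 2 cont bytes. acc=0x4
Byte[1]=87: continuation. acc=(acc<<6)|0x07=0x107
Byte[2]=AA: continuation. acc=(acc<<6)|0x2A=0x41EA
Completed: cp=U+41EA (starts at byte 0)
Byte[3]=C6: 2-byte lead, need 1 cont bytes. acc=0x6
Byte[4]=BB: continuation. acc=(acc<<6)|0x3B=0x1BB
Completed: cp=U+01BB (starts at byte 3)
Byte[5]=EF: 3-byte lead, need 2 cont bytes. acc=0xF
Byte[6]=B7: continuation. acc=(acc<<6)|0x37=0x3F7
Byte[7]=AA: continuation. acc=(acc<<6)|0x2A=0xFDEA
Completed: cp=U+FDEA (starts at byte 5)
Byte[8]=EF: 3-byte lead, need 2 cont bytes. acc=0xF
Byte[9]=8E: continuation. acc=(acc<<6)|0x0E=0x3CE
Byte[10]=96: continuation. acc=(acc<<6)|0x16=0xF396
Completed: cp=U+F396 (starts at byte 8)
Byte[11]=D2: 2-byte lead, need 1 cont bytes. acc=0x12
Byte[12]=83: continuation. acc=(acc<<6)|0x03=0x483
Completed: cp=U+0483 (starts at byte 11)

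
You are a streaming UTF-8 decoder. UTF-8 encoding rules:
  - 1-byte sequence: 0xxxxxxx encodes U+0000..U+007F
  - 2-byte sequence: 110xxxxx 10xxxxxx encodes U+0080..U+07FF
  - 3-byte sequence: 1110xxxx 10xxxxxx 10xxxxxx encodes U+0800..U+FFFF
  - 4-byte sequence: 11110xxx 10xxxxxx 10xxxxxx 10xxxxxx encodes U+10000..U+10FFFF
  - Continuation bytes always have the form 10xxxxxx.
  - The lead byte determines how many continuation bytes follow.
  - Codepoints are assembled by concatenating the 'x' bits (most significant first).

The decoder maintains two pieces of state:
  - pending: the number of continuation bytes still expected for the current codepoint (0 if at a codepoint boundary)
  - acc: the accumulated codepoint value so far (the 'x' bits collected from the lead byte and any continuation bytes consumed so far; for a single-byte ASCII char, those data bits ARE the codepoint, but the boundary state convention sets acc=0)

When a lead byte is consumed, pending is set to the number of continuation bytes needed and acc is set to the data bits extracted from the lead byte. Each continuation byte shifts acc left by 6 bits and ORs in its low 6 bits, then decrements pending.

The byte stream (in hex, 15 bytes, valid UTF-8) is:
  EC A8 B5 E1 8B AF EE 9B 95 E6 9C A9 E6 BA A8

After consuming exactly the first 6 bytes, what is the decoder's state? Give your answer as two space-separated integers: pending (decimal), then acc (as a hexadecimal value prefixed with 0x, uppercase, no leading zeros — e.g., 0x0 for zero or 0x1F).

Answer: 0 0x12EF

Derivation:
Byte[0]=EC: 3-byte lead. pending=2, acc=0xC
Byte[1]=A8: continuation. acc=(acc<<6)|0x28=0x328, pending=1
Byte[2]=B5: continuation. acc=(acc<<6)|0x35=0xCA35, pending=0
Byte[3]=E1: 3-byte lead. pending=2, acc=0x1
Byte[4]=8B: continuation. acc=(acc<<6)|0x0B=0x4B, pending=1
Byte[5]=AF: continuation. acc=(acc<<6)|0x2F=0x12EF, pending=0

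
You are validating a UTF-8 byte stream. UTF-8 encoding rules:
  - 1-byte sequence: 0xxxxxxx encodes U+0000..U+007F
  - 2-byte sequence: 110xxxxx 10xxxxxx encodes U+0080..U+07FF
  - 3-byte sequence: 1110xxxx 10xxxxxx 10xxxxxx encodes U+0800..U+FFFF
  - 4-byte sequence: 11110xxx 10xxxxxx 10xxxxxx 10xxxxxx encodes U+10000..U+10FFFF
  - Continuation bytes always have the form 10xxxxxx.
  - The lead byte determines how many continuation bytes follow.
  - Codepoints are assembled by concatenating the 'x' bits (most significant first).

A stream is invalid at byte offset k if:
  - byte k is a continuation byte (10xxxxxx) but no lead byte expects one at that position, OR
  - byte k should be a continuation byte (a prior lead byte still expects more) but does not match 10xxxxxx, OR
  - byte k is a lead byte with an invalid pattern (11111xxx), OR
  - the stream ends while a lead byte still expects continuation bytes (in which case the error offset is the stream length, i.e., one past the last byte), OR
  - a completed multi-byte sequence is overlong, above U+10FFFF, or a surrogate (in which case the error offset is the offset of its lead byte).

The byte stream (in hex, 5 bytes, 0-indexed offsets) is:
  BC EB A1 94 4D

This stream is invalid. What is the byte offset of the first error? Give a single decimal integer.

Byte[0]=BC: INVALID lead byte (not 0xxx/110x/1110/11110)

Answer: 0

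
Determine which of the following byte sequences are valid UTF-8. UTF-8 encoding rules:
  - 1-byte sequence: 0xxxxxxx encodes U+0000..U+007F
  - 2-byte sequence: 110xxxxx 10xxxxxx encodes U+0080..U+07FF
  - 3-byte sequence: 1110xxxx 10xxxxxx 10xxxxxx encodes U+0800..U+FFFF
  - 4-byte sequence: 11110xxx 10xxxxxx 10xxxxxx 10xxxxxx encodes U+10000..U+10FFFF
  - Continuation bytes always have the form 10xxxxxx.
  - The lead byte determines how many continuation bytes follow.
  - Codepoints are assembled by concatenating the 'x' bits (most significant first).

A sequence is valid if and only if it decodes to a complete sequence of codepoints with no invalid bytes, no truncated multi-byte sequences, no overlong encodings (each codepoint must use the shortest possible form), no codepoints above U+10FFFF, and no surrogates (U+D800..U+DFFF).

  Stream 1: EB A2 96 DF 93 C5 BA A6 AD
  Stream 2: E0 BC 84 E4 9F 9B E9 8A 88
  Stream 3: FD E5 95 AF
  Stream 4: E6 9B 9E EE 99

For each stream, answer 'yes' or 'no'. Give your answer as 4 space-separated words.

Answer: no yes no no

Derivation:
Stream 1: error at byte offset 7. INVALID
Stream 2: decodes cleanly. VALID
Stream 3: error at byte offset 0. INVALID
Stream 4: error at byte offset 5. INVALID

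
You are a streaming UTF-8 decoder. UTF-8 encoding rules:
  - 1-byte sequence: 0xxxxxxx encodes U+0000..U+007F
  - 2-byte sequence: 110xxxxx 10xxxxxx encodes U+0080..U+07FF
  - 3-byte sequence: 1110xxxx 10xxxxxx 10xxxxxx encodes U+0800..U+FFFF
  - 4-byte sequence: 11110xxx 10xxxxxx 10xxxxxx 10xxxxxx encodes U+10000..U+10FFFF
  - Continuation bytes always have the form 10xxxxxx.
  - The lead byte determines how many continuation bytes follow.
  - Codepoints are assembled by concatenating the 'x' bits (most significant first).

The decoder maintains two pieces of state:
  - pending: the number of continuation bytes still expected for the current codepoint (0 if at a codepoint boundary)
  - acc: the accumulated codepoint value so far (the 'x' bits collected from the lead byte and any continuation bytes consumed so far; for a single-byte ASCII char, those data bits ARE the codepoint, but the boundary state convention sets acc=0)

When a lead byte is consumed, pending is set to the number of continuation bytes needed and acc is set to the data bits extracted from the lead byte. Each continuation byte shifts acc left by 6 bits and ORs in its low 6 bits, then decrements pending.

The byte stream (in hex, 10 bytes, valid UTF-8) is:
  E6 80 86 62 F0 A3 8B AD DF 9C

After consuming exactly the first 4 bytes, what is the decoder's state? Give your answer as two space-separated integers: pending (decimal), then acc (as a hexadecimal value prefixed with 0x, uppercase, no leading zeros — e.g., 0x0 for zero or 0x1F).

Byte[0]=E6: 3-byte lead. pending=2, acc=0x6
Byte[1]=80: continuation. acc=(acc<<6)|0x00=0x180, pending=1
Byte[2]=86: continuation. acc=(acc<<6)|0x06=0x6006, pending=0
Byte[3]=62: 1-byte. pending=0, acc=0x0

Answer: 0 0x0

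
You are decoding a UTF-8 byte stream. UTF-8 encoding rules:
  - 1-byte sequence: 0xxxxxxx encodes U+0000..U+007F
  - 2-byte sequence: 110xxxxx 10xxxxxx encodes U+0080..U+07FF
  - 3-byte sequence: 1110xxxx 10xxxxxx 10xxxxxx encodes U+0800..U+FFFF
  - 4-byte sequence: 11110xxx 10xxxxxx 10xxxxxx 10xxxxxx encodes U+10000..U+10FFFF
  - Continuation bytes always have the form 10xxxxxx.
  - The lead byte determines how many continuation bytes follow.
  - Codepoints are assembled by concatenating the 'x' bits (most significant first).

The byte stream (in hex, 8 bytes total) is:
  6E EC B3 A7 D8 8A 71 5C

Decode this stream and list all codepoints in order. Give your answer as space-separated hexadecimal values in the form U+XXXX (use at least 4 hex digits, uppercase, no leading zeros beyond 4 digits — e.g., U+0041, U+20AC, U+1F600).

Byte[0]=6E: 1-byte ASCII. cp=U+006E
Byte[1]=EC: 3-byte lead, need 2 cont bytes. acc=0xC
Byte[2]=B3: continuation. acc=(acc<<6)|0x33=0x333
Byte[3]=A7: continuation. acc=(acc<<6)|0x27=0xCCE7
Completed: cp=U+CCE7 (starts at byte 1)
Byte[4]=D8: 2-byte lead, need 1 cont bytes. acc=0x18
Byte[5]=8A: continuation. acc=(acc<<6)|0x0A=0x60A
Completed: cp=U+060A (starts at byte 4)
Byte[6]=71: 1-byte ASCII. cp=U+0071
Byte[7]=5C: 1-byte ASCII. cp=U+005C

Answer: U+006E U+CCE7 U+060A U+0071 U+005C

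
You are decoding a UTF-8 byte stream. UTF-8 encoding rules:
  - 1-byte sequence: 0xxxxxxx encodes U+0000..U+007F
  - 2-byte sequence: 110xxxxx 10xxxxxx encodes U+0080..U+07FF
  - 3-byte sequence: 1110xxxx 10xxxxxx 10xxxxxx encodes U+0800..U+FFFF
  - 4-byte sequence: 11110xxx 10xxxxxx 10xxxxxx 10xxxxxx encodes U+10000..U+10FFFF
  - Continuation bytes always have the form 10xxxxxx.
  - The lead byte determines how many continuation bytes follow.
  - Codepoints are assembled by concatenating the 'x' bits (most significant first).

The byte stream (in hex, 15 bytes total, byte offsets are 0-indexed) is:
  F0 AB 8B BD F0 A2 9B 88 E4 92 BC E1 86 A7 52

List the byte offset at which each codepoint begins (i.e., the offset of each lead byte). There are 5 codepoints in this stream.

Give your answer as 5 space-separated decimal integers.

Byte[0]=F0: 4-byte lead, need 3 cont bytes. acc=0x0
Byte[1]=AB: continuation. acc=(acc<<6)|0x2B=0x2B
Byte[2]=8B: continuation. acc=(acc<<6)|0x0B=0xACB
Byte[3]=BD: continuation. acc=(acc<<6)|0x3D=0x2B2FD
Completed: cp=U+2B2FD (starts at byte 0)
Byte[4]=F0: 4-byte lead, need 3 cont bytes. acc=0x0
Byte[5]=A2: continuation. acc=(acc<<6)|0x22=0x22
Byte[6]=9B: continuation. acc=(acc<<6)|0x1B=0x89B
Byte[7]=88: continuation. acc=(acc<<6)|0x08=0x226C8
Completed: cp=U+226C8 (starts at byte 4)
Byte[8]=E4: 3-byte lead, need 2 cont bytes. acc=0x4
Byte[9]=92: continuation. acc=(acc<<6)|0x12=0x112
Byte[10]=BC: continuation. acc=(acc<<6)|0x3C=0x44BC
Completed: cp=U+44BC (starts at byte 8)
Byte[11]=E1: 3-byte lead, need 2 cont bytes. acc=0x1
Byte[12]=86: continuation. acc=(acc<<6)|0x06=0x46
Byte[13]=A7: continuation. acc=(acc<<6)|0x27=0x11A7
Completed: cp=U+11A7 (starts at byte 11)
Byte[14]=52: 1-byte ASCII. cp=U+0052

Answer: 0 4 8 11 14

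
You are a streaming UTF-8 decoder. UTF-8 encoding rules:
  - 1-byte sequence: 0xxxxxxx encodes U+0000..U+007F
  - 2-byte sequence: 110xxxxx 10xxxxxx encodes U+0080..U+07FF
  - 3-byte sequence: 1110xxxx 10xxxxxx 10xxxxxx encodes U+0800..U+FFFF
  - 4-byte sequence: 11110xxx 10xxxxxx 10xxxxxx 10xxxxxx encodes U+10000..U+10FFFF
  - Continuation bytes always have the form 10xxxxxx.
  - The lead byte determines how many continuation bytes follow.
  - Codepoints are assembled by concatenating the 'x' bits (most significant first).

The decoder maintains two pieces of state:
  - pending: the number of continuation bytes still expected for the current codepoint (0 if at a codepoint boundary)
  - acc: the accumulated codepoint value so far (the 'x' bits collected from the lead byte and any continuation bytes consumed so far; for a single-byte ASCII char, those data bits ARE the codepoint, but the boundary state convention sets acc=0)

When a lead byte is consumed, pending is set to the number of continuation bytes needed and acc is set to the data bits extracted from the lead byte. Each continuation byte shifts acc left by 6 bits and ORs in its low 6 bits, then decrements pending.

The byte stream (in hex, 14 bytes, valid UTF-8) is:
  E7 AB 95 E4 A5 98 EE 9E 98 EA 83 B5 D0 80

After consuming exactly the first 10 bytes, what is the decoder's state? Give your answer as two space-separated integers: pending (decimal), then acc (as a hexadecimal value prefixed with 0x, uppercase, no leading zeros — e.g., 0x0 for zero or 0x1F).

Answer: 2 0xA

Derivation:
Byte[0]=E7: 3-byte lead. pending=2, acc=0x7
Byte[1]=AB: continuation. acc=(acc<<6)|0x2B=0x1EB, pending=1
Byte[2]=95: continuation. acc=(acc<<6)|0x15=0x7AD5, pending=0
Byte[3]=E4: 3-byte lead. pending=2, acc=0x4
Byte[4]=A5: continuation. acc=(acc<<6)|0x25=0x125, pending=1
Byte[5]=98: continuation. acc=(acc<<6)|0x18=0x4958, pending=0
Byte[6]=EE: 3-byte lead. pending=2, acc=0xE
Byte[7]=9E: continuation. acc=(acc<<6)|0x1E=0x39E, pending=1
Byte[8]=98: continuation. acc=(acc<<6)|0x18=0xE798, pending=0
Byte[9]=EA: 3-byte lead. pending=2, acc=0xA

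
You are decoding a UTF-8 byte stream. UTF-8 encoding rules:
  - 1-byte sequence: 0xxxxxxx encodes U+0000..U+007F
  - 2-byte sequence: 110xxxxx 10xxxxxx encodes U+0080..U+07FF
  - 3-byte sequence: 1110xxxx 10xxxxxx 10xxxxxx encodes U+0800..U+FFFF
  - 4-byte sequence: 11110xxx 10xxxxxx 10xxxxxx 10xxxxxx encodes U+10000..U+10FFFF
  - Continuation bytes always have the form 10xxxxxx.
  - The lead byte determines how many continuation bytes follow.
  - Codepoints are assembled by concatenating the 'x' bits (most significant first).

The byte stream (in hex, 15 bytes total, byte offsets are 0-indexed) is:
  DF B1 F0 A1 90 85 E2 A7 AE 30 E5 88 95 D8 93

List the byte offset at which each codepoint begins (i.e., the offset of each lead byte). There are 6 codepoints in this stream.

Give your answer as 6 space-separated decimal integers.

Answer: 0 2 6 9 10 13

Derivation:
Byte[0]=DF: 2-byte lead, need 1 cont bytes. acc=0x1F
Byte[1]=B1: continuation. acc=(acc<<6)|0x31=0x7F1
Completed: cp=U+07F1 (starts at byte 0)
Byte[2]=F0: 4-byte lead, need 3 cont bytes. acc=0x0
Byte[3]=A1: continuation. acc=(acc<<6)|0x21=0x21
Byte[4]=90: continuation. acc=(acc<<6)|0x10=0x850
Byte[5]=85: continuation. acc=(acc<<6)|0x05=0x21405
Completed: cp=U+21405 (starts at byte 2)
Byte[6]=E2: 3-byte lead, need 2 cont bytes. acc=0x2
Byte[7]=A7: continuation. acc=(acc<<6)|0x27=0xA7
Byte[8]=AE: continuation. acc=(acc<<6)|0x2E=0x29EE
Completed: cp=U+29EE (starts at byte 6)
Byte[9]=30: 1-byte ASCII. cp=U+0030
Byte[10]=E5: 3-byte lead, need 2 cont bytes. acc=0x5
Byte[11]=88: continuation. acc=(acc<<6)|0x08=0x148
Byte[12]=95: continuation. acc=(acc<<6)|0x15=0x5215
Completed: cp=U+5215 (starts at byte 10)
Byte[13]=D8: 2-byte lead, need 1 cont bytes. acc=0x18
Byte[14]=93: continuation. acc=(acc<<6)|0x13=0x613
Completed: cp=U+0613 (starts at byte 13)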